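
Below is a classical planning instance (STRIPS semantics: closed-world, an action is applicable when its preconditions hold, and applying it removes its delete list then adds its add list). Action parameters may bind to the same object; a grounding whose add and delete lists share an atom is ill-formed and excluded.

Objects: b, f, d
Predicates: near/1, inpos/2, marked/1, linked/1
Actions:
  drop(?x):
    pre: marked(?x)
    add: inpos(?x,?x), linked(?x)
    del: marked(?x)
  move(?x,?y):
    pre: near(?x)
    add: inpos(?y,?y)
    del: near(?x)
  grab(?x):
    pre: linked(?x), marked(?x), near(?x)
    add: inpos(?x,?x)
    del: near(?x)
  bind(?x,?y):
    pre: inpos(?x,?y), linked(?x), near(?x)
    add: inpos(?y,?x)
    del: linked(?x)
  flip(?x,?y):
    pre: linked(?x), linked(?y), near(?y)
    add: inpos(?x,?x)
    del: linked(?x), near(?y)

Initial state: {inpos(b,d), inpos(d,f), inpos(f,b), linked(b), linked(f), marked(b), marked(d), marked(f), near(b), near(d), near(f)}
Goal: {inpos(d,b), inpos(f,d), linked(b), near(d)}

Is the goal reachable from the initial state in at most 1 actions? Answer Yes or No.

1. drop(d)  →  {inpos(b,d), inpos(d,d), inpos(d,f), inpos(f,b), linked(b), linked(d), linked(f), marked(b), marked(f), near(b), near(d), near(f)}
2. bind(b,d)  →  {inpos(b,d), inpos(d,b), inpos(d,d), inpos(d,f), inpos(f,b), linked(d), linked(f), marked(b), marked(f), near(b), near(d), near(f)}
3. drop(b)  →  {inpos(b,b), inpos(b,d), inpos(d,b), inpos(d,d), inpos(d,f), inpos(f,b), linked(b), linked(d), linked(f), marked(f), near(b), near(d), near(f)}
4. bind(d,f)  →  {inpos(b,b), inpos(b,d), inpos(d,b), inpos(d,d), inpos(d,f), inpos(f,b), inpos(f,d), linked(b), linked(f), marked(f), near(b), near(d), near(f)}
optimal plan length = 4; 4 > 1

No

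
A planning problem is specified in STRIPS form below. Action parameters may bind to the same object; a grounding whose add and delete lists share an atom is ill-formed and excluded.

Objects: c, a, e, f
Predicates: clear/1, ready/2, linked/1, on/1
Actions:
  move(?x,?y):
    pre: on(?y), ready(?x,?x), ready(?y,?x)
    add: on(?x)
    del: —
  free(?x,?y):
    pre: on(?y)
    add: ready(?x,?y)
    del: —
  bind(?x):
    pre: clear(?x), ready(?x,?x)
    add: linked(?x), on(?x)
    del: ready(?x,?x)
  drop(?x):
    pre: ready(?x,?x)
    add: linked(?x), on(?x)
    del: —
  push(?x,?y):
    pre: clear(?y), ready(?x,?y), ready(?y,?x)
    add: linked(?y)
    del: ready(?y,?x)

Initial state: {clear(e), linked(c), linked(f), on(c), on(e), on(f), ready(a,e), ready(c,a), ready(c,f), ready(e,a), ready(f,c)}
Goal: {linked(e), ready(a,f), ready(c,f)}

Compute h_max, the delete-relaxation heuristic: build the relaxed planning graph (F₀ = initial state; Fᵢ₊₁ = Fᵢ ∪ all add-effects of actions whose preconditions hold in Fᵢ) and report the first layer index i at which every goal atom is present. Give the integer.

1

F0 = init (11 atoms)
F1 = F0 ∪ {linked(e), ready(a,c), ready(a,f), ready(c,c), ready(c,e), ready(e,c), ready(e,e), ready(e,f), ready(f,e), ready(f,f)}  (21 atoms)
goal ⊆ F1  ⇒  h_max = 1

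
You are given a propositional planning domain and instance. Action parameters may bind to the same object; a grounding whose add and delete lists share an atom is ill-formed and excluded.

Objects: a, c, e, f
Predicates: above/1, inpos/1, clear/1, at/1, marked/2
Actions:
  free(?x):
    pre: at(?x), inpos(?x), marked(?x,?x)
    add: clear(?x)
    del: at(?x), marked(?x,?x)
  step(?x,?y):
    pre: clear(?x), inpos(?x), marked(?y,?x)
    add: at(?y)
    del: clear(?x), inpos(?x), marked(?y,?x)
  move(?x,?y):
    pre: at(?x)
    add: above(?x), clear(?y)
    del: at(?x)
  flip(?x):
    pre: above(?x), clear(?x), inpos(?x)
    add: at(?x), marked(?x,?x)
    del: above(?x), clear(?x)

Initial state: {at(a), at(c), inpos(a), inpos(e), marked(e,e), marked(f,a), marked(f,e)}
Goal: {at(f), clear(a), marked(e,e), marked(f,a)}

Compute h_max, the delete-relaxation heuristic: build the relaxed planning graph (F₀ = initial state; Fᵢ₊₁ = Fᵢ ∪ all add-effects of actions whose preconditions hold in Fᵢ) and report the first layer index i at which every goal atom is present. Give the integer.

2

F0 = init (7 atoms)
F1 = F0 ∪ {above(a), above(c), clear(a), clear(c), clear(e), clear(f)}  (13 atoms)
F2 = F1 ∪ {at(e), at(f), marked(a,a)}  (16 atoms)
goal ⊆ F2  ⇒  h_max = 2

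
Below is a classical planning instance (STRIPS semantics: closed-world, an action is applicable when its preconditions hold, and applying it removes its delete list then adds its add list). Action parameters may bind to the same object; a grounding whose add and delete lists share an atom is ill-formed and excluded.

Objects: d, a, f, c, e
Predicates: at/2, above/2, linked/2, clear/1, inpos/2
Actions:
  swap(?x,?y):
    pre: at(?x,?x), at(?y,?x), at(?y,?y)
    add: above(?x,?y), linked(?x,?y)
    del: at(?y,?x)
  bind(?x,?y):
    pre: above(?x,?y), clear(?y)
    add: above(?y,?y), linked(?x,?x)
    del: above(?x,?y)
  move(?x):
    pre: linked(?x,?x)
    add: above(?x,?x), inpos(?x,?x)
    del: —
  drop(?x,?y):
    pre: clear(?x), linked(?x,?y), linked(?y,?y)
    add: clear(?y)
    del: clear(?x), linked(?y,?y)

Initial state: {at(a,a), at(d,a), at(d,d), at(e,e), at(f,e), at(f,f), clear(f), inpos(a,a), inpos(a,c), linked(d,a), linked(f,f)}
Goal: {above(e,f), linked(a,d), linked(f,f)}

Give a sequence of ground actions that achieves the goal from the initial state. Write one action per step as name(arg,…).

swap(a,d); swap(e,f)

1. swap(a,d)  →  {above(a,d), at(a,a), at(d,d), at(e,e), at(f,e), at(f,f), clear(f), inpos(a,a), inpos(a,c), linked(a,d), linked(d,a), linked(f,f)}
2. swap(e,f)  →  {above(a,d), above(e,f), at(a,a), at(d,d), at(e,e), at(f,f), clear(f), inpos(a,a), inpos(a,c), linked(a,d), linked(d,a), linked(e,f), linked(f,f)}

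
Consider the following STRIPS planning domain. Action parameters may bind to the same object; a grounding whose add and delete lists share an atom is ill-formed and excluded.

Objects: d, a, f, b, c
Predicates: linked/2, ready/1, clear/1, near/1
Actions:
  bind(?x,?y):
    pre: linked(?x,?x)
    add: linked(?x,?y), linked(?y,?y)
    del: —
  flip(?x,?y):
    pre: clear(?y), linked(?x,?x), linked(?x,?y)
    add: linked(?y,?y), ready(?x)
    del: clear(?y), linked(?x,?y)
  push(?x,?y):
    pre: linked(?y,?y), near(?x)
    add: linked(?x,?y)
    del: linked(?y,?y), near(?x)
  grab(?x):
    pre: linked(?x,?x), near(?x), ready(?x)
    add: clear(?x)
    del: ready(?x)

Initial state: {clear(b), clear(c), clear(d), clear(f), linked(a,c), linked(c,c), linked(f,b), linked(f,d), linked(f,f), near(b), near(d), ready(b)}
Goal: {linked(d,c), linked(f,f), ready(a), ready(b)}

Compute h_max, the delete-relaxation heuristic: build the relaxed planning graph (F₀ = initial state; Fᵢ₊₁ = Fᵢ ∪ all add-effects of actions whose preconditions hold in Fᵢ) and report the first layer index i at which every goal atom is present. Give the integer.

2

F0 = init (12 atoms)
F1 = F0 ∪ {linked(a,a), linked(b,b), linked(b,c), linked(b,f), linked(c,a), linked(c,b), linked(c,d), linked(c,f), linked(d,c), linked(d,d), linked(d,f), linked(f,a), linked(f,c), ready(f)}  (26 atoms)
F2 = F1 ∪ {linked(a,b), linked(a,d), linked(a,f), linked(b,a), linked(b,d), linked(d,a), linked(d,b), ready(a), ready(c), ready(d)}  (36 atoms)
goal ⊆ F2  ⇒  h_max = 2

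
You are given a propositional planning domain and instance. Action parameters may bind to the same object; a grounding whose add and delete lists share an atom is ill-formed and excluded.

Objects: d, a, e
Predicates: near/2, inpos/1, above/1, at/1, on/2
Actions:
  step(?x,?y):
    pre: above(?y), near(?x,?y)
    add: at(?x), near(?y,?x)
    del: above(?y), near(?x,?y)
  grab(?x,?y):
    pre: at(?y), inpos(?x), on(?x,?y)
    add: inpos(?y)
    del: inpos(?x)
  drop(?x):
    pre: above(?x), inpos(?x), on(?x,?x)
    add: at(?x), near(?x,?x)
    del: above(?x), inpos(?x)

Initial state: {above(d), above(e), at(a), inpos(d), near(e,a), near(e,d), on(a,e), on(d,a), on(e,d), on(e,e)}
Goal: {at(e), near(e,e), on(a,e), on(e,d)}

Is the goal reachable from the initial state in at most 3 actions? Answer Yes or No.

No

1. step(e,d)  →  {above(e), at(a), at(e), inpos(d), near(d,e), near(e,a), on(a,e), on(d,a), on(e,d), on(e,e)}
2. grab(d,a)  →  {above(e), at(a), at(e), inpos(a), near(d,e), near(e,a), on(a,e), on(d,a), on(e,d), on(e,e)}
3. grab(a,e)  →  {above(e), at(a), at(e), inpos(e), near(d,e), near(e,a), on(a,e), on(d,a), on(e,d), on(e,e)}
4. drop(e)  →  {at(a), at(e), near(d,e), near(e,a), near(e,e), on(a,e), on(d,a), on(e,d), on(e,e)}
optimal plan length = 4; 4 > 3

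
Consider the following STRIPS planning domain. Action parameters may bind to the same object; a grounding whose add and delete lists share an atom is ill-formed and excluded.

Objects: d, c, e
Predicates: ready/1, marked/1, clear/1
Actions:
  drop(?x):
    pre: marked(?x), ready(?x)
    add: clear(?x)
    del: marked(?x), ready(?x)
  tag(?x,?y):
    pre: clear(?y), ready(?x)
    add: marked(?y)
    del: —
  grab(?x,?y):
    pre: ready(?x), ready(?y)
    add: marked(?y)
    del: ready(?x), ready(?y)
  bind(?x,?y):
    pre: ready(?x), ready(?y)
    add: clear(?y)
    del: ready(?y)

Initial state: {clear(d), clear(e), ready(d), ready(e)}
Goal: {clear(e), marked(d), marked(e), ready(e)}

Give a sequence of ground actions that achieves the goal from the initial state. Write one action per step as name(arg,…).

1. tag(d,d)  →  {clear(d), clear(e), marked(d), ready(d), ready(e)}
2. tag(d,e)  →  {clear(d), clear(e), marked(d), marked(e), ready(d), ready(e)}

tag(d,d); tag(d,e)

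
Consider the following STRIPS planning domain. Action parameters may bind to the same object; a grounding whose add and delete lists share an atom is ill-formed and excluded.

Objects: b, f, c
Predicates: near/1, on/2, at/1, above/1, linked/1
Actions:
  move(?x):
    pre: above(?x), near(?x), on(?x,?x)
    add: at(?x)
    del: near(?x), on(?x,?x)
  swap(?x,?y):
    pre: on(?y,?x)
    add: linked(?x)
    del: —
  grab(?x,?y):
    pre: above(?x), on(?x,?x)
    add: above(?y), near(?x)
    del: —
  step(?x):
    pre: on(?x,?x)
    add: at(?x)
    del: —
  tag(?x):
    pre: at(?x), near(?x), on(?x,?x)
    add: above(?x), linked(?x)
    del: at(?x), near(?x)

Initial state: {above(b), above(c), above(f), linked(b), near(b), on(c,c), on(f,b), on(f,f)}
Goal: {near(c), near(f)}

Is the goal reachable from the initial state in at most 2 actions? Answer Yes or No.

Yes

1. grab(f,b)  →  {above(b), above(c), above(f), linked(b), near(b), near(f), on(c,c), on(f,b), on(f,f)}
2. grab(c,b)  →  {above(b), above(c), above(f), linked(b), near(b), near(c), near(f), on(c,c), on(f,b), on(f,f)}
optimal plan length = 2; 2 ≤ 2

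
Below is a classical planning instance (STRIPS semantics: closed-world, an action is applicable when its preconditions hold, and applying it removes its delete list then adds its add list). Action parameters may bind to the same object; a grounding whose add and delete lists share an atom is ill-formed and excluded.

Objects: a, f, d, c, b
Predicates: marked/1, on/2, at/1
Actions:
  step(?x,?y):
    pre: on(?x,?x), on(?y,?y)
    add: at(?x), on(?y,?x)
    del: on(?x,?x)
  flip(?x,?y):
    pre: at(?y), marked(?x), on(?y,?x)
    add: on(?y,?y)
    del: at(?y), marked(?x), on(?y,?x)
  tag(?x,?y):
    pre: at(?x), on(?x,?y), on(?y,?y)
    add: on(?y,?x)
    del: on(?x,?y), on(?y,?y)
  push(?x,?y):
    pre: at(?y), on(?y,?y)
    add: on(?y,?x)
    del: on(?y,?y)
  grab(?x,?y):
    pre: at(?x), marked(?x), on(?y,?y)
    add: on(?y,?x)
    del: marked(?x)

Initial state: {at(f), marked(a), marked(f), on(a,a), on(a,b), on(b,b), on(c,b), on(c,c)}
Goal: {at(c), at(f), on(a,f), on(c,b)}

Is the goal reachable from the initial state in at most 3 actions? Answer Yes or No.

1. step(c,a)  →  {at(c), at(f), marked(a), marked(f), on(a,a), on(a,b), on(a,c), on(b,b), on(c,b)}
2. grab(f,a)  →  {at(c), at(f), marked(a), on(a,a), on(a,b), on(a,c), on(a,f), on(b,b), on(c,b)}
optimal plan length = 2; 2 ≤ 3

Yes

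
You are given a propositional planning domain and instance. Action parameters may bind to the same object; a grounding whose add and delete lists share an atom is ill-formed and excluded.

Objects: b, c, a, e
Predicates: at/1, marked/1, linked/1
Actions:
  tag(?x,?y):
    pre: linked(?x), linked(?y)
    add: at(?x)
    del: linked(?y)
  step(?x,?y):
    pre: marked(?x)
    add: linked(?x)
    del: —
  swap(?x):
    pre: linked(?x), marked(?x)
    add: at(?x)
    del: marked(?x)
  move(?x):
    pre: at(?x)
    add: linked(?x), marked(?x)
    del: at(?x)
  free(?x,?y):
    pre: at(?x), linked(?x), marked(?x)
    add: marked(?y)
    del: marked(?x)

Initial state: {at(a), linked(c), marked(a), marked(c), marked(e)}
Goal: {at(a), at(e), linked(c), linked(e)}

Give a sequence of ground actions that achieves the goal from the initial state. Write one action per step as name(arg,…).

1. step(e,b)  →  {at(a), linked(c), linked(e), marked(a), marked(c), marked(e)}
2. swap(e)  →  {at(a), at(e), linked(c), linked(e), marked(a), marked(c)}

step(e,b); swap(e)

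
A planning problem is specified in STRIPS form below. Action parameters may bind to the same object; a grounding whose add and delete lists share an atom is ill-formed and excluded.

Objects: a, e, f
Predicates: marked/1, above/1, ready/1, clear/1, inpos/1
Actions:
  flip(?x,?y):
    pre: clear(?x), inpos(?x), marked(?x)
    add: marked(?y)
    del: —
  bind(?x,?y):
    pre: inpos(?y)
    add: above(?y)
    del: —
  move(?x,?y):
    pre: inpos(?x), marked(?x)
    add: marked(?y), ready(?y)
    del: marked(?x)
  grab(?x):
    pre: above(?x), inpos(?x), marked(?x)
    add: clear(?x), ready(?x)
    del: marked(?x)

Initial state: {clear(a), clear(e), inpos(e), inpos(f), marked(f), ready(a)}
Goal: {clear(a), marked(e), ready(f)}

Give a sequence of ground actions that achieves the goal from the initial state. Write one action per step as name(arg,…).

1. move(f,e)  →  {clear(a), clear(e), inpos(e), inpos(f), marked(e), ready(a), ready(e)}
2. move(e,f)  →  {clear(a), clear(e), inpos(e), inpos(f), marked(f), ready(a), ready(e), ready(f)}
3. move(f,e)  →  {clear(a), clear(e), inpos(e), inpos(f), marked(e), ready(a), ready(e), ready(f)}

move(f,e); move(e,f); move(f,e)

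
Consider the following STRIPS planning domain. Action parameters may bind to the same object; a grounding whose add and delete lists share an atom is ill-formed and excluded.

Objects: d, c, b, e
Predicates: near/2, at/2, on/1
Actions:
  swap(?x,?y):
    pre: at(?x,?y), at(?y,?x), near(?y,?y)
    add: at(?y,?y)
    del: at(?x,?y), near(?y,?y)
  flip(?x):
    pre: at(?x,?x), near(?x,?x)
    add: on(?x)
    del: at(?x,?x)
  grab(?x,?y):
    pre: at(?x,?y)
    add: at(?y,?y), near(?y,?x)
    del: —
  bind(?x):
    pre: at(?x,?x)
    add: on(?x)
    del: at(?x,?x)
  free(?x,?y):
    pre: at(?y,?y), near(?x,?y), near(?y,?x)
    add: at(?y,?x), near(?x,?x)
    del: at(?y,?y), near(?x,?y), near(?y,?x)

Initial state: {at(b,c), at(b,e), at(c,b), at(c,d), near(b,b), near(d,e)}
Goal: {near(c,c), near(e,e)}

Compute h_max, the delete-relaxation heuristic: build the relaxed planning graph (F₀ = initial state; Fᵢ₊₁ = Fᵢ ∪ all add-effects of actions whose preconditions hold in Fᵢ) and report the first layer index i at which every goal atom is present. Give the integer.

2

F0 = init (6 atoms)
F1 = F0 ∪ {at(b,b), at(c,c), at(d,d), at(e,e), near(b,c), near(c,b), near(d,c), near(e,b)}  (14 atoms)
F2 = F1 ∪ {near(c,c), near(d,d), near(e,e), on(b), on(c), on(d), on(e)}  (21 atoms)
goal ⊆ F2  ⇒  h_max = 2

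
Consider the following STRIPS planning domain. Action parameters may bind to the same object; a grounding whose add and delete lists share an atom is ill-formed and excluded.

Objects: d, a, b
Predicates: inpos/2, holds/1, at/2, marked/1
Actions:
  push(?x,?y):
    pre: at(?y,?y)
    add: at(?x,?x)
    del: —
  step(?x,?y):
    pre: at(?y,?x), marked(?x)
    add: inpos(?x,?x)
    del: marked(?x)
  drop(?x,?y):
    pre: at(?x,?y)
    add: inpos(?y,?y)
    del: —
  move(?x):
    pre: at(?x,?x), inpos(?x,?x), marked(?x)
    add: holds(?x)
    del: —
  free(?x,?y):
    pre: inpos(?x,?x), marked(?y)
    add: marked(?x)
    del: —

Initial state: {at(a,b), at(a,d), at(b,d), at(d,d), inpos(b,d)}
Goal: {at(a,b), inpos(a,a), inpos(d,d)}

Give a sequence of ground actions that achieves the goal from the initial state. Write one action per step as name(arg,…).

push(a,d); drop(d,d); drop(a,a)

1. push(a,d)  →  {at(a,a), at(a,b), at(a,d), at(b,d), at(d,d), inpos(b,d)}
2. drop(d,d)  →  {at(a,a), at(a,b), at(a,d), at(b,d), at(d,d), inpos(b,d), inpos(d,d)}
3. drop(a,a)  →  {at(a,a), at(a,b), at(a,d), at(b,d), at(d,d), inpos(a,a), inpos(b,d), inpos(d,d)}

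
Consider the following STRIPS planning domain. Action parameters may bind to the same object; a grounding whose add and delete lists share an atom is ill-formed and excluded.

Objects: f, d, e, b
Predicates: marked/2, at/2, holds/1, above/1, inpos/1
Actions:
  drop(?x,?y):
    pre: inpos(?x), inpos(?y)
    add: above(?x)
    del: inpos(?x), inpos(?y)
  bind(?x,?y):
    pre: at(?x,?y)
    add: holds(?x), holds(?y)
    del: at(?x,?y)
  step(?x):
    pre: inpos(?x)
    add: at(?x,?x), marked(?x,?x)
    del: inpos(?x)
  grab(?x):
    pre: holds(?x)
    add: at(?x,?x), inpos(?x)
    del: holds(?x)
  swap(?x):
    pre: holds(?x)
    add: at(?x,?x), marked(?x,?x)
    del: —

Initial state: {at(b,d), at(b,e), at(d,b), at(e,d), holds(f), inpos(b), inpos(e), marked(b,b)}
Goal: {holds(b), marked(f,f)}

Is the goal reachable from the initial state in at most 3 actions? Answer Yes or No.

1. bind(d,b)  →  {at(b,d), at(b,e), at(e,d), holds(b), holds(d), holds(f), inpos(b), inpos(e), marked(b,b)}
2. swap(f)  →  {at(b,d), at(b,e), at(e,d), at(f,f), holds(b), holds(d), holds(f), inpos(b), inpos(e), marked(b,b), marked(f,f)}
optimal plan length = 2; 2 ≤ 3

Yes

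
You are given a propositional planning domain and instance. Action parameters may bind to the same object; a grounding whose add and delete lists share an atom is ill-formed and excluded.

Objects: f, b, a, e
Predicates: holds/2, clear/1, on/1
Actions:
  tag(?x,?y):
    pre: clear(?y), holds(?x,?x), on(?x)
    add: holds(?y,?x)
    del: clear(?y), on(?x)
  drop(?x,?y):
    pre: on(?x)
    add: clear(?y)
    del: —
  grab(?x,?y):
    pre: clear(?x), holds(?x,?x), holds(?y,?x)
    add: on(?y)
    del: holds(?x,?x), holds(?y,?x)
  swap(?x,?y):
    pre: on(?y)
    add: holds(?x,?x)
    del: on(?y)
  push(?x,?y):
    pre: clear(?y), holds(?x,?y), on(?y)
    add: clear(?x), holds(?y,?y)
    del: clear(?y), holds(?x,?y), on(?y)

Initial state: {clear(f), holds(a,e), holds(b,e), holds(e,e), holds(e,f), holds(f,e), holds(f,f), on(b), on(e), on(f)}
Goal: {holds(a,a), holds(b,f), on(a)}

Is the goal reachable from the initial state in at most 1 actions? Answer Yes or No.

1. drop(f,b)  →  {clear(b), clear(f), holds(a,e), holds(b,e), holds(e,e), holds(e,f), holds(f,e), holds(f,f), on(b), on(e), on(f)}
2. tag(f,b)  →  {clear(f), holds(a,e), holds(b,e), holds(b,f), holds(e,e), holds(e,f), holds(f,e), holds(f,f), on(b), on(e)}
3. drop(b,e)  →  {clear(e), clear(f), holds(a,e), holds(b,e), holds(b,f), holds(e,e), holds(e,f), holds(f,e), holds(f,f), on(b), on(e)}
4. grab(e,a)  →  {clear(e), clear(f), holds(b,e), holds(b,f), holds(e,f), holds(f,e), holds(f,f), on(a), on(b), on(e)}
5. swap(a,b)  →  {clear(e), clear(f), holds(a,a), holds(b,e), holds(b,f), holds(e,f), holds(f,e), holds(f,f), on(a), on(e)}
optimal plan length = 5; 5 > 1

No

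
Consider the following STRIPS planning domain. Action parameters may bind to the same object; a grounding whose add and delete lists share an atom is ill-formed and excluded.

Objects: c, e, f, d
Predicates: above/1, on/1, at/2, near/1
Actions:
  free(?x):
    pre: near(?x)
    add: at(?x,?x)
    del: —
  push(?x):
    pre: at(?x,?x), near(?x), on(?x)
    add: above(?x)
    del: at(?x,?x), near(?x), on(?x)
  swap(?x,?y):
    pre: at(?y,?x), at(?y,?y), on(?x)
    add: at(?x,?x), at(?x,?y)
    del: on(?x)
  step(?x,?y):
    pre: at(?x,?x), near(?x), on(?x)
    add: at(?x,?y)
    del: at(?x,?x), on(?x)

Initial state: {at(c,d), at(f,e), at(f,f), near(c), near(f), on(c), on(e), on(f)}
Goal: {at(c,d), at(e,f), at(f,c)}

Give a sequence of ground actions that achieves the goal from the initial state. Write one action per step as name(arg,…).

1. swap(e,f)  →  {at(c,d), at(e,e), at(e,f), at(f,e), at(f,f), near(c), near(f), on(c), on(f)}
2. step(f,c)  →  {at(c,d), at(e,e), at(e,f), at(f,c), at(f,e), near(c), near(f), on(c)}

swap(e,f); step(f,c)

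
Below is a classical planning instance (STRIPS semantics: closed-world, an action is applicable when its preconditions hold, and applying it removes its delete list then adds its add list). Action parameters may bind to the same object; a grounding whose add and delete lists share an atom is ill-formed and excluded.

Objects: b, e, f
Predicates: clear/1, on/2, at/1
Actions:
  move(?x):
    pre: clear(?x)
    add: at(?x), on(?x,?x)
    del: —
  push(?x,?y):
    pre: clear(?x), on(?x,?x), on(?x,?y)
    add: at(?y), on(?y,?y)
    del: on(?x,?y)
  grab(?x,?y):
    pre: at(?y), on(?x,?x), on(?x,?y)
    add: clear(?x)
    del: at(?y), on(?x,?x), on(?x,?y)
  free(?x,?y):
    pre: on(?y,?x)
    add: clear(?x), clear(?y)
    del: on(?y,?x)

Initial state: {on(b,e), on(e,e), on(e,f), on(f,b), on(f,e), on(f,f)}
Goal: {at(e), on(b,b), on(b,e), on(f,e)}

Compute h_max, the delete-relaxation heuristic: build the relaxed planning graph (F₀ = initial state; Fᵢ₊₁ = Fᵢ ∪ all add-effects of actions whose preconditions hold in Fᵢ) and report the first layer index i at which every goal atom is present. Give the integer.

2

F0 = init (6 atoms)
F1 = F0 ∪ {clear(b), clear(e), clear(f)}  (9 atoms)
F2 = F1 ∪ {at(b), at(e), at(f), on(b,b)}  (13 atoms)
goal ⊆ F2  ⇒  h_max = 2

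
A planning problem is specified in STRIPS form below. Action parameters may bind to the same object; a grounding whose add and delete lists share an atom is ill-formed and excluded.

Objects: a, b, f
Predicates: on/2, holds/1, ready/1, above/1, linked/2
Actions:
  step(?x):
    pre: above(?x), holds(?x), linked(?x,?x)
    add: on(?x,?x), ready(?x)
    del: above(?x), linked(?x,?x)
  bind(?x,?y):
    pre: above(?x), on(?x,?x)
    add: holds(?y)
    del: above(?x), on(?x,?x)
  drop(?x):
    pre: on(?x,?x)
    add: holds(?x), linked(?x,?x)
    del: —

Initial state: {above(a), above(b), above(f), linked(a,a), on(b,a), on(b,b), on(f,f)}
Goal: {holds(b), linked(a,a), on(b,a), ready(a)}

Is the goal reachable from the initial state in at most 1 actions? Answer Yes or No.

1. bind(b,a)  →  {above(a), above(f), holds(a), linked(a,a), on(b,a), on(f,f)}
2. step(a)  →  {above(f), holds(a), on(a,a), on(b,a), on(f,f), ready(a)}
3. bind(f,b)  →  {holds(a), holds(b), on(a,a), on(b,a), ready(a)}
4. drop(a)  →  {holds(a), holds(b), linked(a,a), on(a,a), on(b,a), ready(a)}
optimal plan length = 4; 4 > 1

No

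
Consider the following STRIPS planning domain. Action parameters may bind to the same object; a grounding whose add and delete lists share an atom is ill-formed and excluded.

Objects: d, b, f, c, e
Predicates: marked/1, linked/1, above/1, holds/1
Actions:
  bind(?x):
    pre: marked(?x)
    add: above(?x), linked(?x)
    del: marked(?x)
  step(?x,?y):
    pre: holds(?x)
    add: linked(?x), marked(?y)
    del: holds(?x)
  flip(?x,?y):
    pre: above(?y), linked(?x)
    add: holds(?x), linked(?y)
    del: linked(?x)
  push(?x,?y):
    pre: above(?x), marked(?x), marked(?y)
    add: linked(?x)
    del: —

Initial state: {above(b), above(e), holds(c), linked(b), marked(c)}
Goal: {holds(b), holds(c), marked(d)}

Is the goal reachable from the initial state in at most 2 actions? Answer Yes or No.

No

1. step(c,d)  →  {above(b), above(e), linked(b), linked(c), marked(c), marked(d)}
2. flip(b,e)  →  {above(b), above(e), holds(b), linked(c), linked(e), marked(c), marked(d)}
3. flip(c,b)  →  {above(b), above(e), holds(b), holds(c), linked(b), linked(e), marked(c), marked(d)}
optimal plan length = 3; 3 > 2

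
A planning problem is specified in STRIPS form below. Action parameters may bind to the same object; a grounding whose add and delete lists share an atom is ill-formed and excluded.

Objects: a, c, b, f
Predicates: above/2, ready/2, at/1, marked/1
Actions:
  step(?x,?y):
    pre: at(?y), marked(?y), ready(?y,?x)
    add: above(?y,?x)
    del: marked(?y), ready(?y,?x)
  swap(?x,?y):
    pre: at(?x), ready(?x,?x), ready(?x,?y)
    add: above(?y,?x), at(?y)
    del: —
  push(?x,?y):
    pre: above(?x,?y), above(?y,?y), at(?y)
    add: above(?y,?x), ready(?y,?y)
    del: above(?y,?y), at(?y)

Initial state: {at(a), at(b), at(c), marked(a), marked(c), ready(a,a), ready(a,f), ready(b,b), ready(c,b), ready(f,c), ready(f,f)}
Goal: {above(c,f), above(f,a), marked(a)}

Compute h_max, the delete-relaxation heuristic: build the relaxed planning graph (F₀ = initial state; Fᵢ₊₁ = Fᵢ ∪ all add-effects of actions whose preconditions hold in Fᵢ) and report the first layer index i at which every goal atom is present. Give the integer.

2

F0 = init (11 atoms)
F1 = F0 ∪ {above(a,a), above(a,f), above(b,b), above(c,b), above(f,a), at(f)}  (17 atoms)
F2 = F1 ∪ {above(b,c), above(c,f), above(f,f)}  (20 atoms)
goal ⊆ F2  ⇒  h_max = 2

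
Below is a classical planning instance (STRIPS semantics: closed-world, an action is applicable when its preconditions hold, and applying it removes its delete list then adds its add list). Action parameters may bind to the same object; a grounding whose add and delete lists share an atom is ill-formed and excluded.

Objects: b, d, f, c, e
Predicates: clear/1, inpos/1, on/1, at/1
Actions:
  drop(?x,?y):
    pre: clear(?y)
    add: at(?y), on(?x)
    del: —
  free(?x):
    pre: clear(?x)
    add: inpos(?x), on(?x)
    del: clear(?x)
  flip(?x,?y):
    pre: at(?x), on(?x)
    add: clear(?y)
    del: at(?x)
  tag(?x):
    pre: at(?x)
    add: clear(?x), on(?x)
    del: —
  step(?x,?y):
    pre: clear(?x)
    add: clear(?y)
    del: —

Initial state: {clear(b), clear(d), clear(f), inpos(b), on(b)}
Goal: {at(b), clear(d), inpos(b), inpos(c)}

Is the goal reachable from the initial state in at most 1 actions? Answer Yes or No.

1. drop(b,b)  →  {at(b), clear(b), clear(d), clear(f), inpos(b), on(b)}
2. step(b,c)  →  {at(b), clear(b), clear(c), clear(d), clear(f), inpos(b), on(b)}
3. free(c)  →  {at(b), clear(b), clear(d), clear(f), inpos(b), inpos(c), on(b), on(c)}
optimal plan length = 3; 3 > 1

No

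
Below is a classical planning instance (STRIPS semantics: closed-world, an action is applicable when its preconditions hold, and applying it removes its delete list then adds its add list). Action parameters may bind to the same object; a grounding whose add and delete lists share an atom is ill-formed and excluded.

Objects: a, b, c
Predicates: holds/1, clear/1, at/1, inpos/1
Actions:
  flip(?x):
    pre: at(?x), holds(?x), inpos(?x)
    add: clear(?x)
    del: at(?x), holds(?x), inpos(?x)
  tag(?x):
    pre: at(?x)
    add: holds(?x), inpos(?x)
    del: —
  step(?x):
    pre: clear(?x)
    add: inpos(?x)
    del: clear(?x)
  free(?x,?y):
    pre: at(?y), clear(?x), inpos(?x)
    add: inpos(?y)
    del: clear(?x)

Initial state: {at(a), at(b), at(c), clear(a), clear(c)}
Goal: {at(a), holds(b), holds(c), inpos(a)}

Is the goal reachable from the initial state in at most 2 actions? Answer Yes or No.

1. tag(a)  →  {at(a), at(b), at(c), clear(a), clear(c), holds(a), inpos(a)}
2. tag(b)  →  {at(a), at(b), at(c), clear(a), clear(c), holds(a), holds(b), inpos(a), inpos(b)}
3. tag(c)  →  {at(a), at(b), at(c), clear(a), clear(c), holds(a), holds(b), holds(c), inpos(a), inpos(b), inpos(c)}
optimal plan length = 3; 3 > 2

No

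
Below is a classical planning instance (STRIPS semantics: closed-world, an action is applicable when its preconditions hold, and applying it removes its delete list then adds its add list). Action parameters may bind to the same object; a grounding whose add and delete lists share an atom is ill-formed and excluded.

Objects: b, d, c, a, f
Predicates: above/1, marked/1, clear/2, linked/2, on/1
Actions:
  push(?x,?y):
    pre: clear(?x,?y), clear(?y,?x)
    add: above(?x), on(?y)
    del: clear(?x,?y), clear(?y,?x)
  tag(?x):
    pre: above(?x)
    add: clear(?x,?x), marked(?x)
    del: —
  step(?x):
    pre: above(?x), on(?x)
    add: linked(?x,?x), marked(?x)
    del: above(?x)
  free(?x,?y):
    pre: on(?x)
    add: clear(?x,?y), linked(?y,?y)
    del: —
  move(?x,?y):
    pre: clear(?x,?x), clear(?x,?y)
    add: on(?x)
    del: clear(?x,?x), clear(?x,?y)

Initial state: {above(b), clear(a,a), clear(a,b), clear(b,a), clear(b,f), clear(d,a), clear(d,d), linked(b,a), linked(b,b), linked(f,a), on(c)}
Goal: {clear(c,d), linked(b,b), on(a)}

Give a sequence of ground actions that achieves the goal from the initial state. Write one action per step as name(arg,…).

1. push(b,a)  →  {above(b), clear(a,a), clear(b,f), clear(d,a), clear(d,d), linked(b,a), linked(b,b), linked(f,a), on(a), on(c)}
2. free(c,d)  →  {above(b), clear(a,a), clear(b,f), clear(c,d), clear(d,a), clear(d,d), linked(b,a), linked(b,b), linked(d,d), linked(f,a), on(a), on(c)}

push(b,a); free(c,d)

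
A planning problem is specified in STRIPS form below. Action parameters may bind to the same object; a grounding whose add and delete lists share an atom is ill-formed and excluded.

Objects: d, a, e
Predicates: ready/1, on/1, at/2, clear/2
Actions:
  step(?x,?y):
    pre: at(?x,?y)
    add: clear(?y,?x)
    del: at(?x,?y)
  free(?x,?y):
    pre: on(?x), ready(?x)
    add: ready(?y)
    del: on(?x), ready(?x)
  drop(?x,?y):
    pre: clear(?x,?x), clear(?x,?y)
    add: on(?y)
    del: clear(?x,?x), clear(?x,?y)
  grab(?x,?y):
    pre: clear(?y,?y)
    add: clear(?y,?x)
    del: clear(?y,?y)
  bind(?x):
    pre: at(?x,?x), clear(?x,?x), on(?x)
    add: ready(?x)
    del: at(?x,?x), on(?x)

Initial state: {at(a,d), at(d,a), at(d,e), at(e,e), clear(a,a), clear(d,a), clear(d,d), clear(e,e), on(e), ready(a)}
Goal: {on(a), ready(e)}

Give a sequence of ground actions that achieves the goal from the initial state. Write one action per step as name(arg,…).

1. drop(d,a)  →  {at(a,d), at(d,a), at(d,e), at(e,e), clear(a,a), clear(e,e), on(a), on(e), ready(a)}
2. bind(e)  →  {at(a,d), at(d,a), at(d,e), clear(a,a), clear(e,e), on(a), ready(a), ready(e)}

drop(d,a); bind(e)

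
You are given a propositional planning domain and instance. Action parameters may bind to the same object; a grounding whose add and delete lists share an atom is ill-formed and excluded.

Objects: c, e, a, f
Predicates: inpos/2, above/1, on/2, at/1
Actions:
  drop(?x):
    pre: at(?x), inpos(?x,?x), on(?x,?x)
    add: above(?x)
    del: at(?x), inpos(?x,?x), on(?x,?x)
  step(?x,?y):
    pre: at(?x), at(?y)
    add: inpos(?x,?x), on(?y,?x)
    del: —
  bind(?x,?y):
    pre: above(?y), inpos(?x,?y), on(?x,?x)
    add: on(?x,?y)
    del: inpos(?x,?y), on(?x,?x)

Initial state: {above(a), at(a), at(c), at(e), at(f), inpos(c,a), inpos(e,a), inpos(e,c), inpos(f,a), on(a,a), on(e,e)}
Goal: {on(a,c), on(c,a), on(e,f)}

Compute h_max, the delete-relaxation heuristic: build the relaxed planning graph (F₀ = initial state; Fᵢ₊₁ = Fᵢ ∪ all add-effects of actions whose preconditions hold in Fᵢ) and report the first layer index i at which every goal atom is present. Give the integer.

F0 = init (11 atoms)
F1 = F0 ∪ {inpos(a,a), inpos(c,c), inpos(e,e), inpos(f,f), on(a,c), on(a,e), on(a,f), on(c,a), on(c,c), on(c,e), on(c,f), on(e,a), on(e,c), on(e,f), on(f,a), on(f,c), on(f,e), on(f,f)}  (29 atoms)
goal ⊆ F1  ⇒  h_max = 1

1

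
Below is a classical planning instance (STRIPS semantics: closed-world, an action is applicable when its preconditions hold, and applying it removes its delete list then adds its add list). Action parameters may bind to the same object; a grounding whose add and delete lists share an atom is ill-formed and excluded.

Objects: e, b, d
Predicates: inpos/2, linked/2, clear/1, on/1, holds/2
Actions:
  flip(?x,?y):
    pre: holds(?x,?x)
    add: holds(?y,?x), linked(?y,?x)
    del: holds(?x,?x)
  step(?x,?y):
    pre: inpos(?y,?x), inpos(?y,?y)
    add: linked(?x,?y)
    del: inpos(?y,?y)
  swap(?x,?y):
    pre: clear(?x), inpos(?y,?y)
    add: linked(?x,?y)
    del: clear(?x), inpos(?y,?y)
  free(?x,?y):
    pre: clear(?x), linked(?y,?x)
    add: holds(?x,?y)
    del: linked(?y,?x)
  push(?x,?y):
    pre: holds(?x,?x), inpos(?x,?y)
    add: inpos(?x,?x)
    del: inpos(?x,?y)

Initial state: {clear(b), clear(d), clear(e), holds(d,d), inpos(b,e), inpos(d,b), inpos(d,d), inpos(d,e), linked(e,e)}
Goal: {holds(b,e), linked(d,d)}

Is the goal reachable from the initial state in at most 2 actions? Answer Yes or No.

No

1. step(d,d)  →  {clear(b), clear(d), clear(e), holds(d,d), inpos(b,e), inpos(d,b), inpos(d,e), linked(d,d), linked(e,e)}
2. free(e,e)  →  {clear(b), clear(d), clear(e), holds(d,d), holds(e,e), inpos(b,e), inpos(d,b), inpos(d,e), linked(d,d)}
3. flip(e,b)  →  {clear(b), clear(d), clear(e), holds(b,e), holds(d,d), inpos(b,e), inpos(d,b), inpos(d,e), linked(b,e), linked(d,d)}
optimal plan length = 3; 3 > 2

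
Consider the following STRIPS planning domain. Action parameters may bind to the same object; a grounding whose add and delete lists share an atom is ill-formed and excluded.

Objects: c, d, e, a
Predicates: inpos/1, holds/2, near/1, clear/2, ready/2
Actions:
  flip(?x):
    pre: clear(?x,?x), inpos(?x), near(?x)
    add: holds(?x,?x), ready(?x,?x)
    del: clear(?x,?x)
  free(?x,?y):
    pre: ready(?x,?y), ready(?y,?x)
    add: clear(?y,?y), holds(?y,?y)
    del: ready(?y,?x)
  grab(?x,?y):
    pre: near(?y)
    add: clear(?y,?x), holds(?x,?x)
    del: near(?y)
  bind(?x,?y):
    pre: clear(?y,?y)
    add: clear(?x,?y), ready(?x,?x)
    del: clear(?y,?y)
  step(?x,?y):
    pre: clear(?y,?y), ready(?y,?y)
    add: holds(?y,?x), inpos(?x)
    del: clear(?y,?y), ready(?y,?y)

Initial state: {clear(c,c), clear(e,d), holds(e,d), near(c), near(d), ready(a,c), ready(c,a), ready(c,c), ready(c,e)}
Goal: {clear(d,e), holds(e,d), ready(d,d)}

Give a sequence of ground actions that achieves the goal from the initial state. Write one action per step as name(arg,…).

grab(e,d); bind(d,c)

1. grab(e,d)  →  {clear(c,c), clear(d,e), clear(e,d), holds(e,d), holds(e,e), near(c), ready(a,c), ready(c,a), ready(c,c), ready(c,e)}
2. bind(d,c)  →  {clear(d,c), clear(d,e), clear(e,d), holds(e,d), holds(e,e), near(c), ready(a,c), ready(c,a), ready(c,c), ready(c,e), ready(d,d)}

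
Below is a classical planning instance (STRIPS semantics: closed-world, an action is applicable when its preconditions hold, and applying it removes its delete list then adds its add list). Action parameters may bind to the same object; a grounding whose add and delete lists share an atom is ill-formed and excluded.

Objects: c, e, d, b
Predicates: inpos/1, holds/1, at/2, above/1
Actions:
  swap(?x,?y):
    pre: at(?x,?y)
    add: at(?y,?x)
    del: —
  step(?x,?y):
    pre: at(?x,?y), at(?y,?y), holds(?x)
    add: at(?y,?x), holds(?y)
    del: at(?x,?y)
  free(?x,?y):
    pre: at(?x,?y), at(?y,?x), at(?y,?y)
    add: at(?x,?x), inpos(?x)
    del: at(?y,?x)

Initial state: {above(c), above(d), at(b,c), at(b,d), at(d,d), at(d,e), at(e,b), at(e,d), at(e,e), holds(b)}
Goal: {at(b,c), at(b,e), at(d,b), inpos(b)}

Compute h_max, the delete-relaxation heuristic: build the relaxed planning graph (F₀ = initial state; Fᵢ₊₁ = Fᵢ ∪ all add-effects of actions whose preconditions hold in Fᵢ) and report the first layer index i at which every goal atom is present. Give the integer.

F0 = init (10 atoms)
F1 = F0 ∪ {at(b,e), at(c,b), at(d,b), holds(d), inpos(d), inpos(e)}  (16 atoms)
F2 = F1 ∪ {at(b,b), holds(e), inpos(b)}  (19 atoms)
goal ⊆ F2  ⇒  h_max = 2

2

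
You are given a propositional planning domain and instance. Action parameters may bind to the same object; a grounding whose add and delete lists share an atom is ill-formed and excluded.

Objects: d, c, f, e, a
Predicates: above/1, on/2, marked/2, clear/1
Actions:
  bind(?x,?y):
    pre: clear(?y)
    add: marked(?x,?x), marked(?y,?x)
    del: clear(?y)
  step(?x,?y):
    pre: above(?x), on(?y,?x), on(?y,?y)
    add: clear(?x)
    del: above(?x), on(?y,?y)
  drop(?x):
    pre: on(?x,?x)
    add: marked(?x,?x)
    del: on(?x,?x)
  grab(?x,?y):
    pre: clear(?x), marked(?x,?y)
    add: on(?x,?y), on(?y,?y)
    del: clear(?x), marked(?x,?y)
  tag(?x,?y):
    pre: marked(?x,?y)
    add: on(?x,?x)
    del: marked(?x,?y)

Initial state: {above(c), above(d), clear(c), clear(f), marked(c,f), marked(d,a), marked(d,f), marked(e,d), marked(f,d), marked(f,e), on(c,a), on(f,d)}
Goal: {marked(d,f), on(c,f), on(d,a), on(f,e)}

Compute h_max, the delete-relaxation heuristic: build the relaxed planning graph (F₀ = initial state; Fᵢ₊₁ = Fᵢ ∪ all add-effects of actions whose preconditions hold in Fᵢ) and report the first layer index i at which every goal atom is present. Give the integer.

F0 = init (12 atoms)
F1 = F0 ∪ {marked(a,a), marked(c,a), marked(c,c), marked(c,d), marked(c,e), marked(d,d), marked(e,e), marked(f,a), marked(f,c), marked(f,f), on(c,c), on(c,f), on(d,d), on(e,e), on(f,e), on(f,f)}  (28 atoms)
F2 = F1 ∪ {clear(d), on(a,a), on(c,d), on(c,e), on(f,a), on(f,c)}  (34 atoms)
F3 = F2 ∪ {marked(d,c), marked(d,e), on(d,a), on(d,f)}  (38 atoms)
goal ⊆ F3  ⇒  h_max = 3

3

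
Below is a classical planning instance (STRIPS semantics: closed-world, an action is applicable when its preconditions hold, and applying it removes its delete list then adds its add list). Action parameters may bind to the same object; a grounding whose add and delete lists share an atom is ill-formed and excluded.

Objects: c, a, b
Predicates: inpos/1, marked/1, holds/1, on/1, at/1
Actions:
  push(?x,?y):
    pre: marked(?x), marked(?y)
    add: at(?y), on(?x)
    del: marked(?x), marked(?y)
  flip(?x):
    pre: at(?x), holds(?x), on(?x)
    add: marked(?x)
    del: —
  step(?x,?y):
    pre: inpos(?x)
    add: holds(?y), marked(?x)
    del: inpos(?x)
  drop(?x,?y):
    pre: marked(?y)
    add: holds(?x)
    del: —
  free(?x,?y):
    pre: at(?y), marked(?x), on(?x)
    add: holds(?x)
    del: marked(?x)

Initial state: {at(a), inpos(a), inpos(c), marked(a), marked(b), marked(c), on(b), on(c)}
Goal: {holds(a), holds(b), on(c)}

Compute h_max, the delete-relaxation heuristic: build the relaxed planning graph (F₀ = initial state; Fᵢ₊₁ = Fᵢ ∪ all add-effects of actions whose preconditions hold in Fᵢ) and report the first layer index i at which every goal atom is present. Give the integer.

1

F0 = init (8 atoms)
F1 = F0 ∪ {at(b), at(c), holds(a), holds(b), holds(c), on(a)}  (14 atoms)
goal ⊆ F1  ⇒  h_max = 1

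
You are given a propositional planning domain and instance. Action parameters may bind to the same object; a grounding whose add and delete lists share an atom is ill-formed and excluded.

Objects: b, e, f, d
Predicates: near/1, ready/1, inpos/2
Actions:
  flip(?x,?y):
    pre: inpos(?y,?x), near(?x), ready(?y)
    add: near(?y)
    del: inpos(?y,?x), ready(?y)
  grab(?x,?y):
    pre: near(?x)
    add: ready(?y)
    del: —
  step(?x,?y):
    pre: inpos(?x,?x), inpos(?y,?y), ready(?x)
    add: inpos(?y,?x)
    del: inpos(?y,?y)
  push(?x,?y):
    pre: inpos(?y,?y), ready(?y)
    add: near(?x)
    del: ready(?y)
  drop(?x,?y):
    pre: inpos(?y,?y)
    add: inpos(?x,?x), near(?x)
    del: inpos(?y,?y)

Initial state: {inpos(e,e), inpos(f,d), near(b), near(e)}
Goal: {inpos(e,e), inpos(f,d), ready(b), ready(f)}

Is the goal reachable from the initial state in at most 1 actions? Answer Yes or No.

1. grab(b,b)  →  {inpos(e,e), inpos(f,d), near(b), near(e), ready(b)}
2. grab(b,f)  →  {inpos(e,e), inpos(f,d), near(b), near(e), ready(b), ready(f)}
optimal plan length = 2; 2 > 1

No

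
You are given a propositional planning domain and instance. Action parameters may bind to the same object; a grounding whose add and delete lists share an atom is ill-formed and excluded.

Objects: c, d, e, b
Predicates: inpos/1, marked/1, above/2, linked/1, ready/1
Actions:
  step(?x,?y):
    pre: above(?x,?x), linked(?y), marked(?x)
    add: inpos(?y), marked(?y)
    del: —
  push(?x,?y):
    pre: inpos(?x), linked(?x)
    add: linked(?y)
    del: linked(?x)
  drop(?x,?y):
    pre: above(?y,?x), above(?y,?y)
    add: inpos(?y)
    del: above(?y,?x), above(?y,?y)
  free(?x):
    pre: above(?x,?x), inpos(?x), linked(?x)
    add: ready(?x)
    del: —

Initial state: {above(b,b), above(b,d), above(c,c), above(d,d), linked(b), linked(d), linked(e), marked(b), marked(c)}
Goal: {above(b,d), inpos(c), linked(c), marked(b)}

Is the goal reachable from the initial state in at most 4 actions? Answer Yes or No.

Yes

1. step(c,d)  →  {above(b,b), above(b,d), above(c,c), above(d,d), inpos(d), linked(b), linked(d), linked(e), marked(b), marked(c), marked(d)}
2. push(d,c)  →  {above(b,b), above(b,d), above(c,c), above(d,d), inpos(d), linked(b), linked(c), linked(e), marked(b), marked(c), marked(d)}
3. step(c,c)  →  {above(b,b), above(b,d), above(c,c), above(d,d), inpos(c), inpos(d), linked(b), linked(c), linked(e), marked(b), marked(c), marked(d)}
optimal plan length = 3; 3 ≤ 4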